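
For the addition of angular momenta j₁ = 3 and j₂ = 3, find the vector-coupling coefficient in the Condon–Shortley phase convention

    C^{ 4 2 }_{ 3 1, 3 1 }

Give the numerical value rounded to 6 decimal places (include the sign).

−√(20/77) ≈ -0.509647

triangle: 2!×4!×4!/11! = 1152/39916800
(j±m)!: 4!×2!×4!×2!×6!×2! = 3317760
prefactor² = (2J+1)×Δ×N² = 331776/385
  k=0: +1/(0!×2!×2!×4!×2!×0!) = 1/192
  k=1: −1/(1!×1!×1!×3!×3!×1!) = -1/36
  k=2: +1/(2!×0!×0!×2!×4!×2!) = 1/192
Σ = -5/288  ⇒  CG² = 331776/385×(-5/288)² = 20/77
CG = −√(20/77) = -0.509647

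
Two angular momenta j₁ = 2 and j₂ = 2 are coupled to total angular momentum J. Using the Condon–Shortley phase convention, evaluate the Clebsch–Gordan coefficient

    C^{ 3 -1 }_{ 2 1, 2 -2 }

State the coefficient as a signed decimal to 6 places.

+√(3/10) = +0.547723

j₁+j₂−J=1  J+j₁−j₂=3  J−j₁+j₂=3  j₁+j₂+J+1=8
(j₁±m₁, j₂±m₂, J±M) = (3,1,0,4,2,4)
P² = 216/5
sum k=0..0:
  [0] +1/12 = 1/12
S = 1/12
C² = P²·S² = 3/10 ; C = +0.547723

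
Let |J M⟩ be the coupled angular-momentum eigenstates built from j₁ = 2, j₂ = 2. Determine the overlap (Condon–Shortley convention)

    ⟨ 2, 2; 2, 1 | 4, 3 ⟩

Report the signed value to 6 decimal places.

j₁+j₂−J=0  J+j₁−j₂=4  J−j₁+j₂=4  j₁+j₂+J+1=9
(j₁±m₁, j₂±m₂, J±M) = (4,0,3,1,7,1)
P² = 10368
sum k=0..0:
  [0] +1/144 = 1/144
S = 1/144
C² = P²·S² = 1/2 ; C = +0.707107

+0.707107  (= +√(1/2))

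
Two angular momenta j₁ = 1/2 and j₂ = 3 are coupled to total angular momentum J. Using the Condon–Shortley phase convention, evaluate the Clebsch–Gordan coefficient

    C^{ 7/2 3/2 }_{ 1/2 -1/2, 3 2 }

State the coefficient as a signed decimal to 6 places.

triangle: 0!*1!*6!/8! = 720/40320
(j±m)!: 0!*1!*5!*1!*5!*2! = 28800
prefactor² = (2J+1)*Δ*N² = 28800/7
  k=0: +1/(0!*0!*1!*5!*0!*1!) = 1/120
Σ = 1/120  ⇒  CG² = 28800/7*1/120² = 2/7
CG = +√(2/7) = +0.534522

+0.534522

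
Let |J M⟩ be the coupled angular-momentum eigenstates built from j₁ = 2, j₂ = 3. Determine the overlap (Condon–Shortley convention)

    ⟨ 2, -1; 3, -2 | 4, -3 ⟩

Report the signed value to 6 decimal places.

triangle: 1!·3!·5!/10! = 720/3628800
(j±m)!: 1!·3!·1!·5!·1!·7! = 3628800
prefactor² = (2J+1)·Δ·N² = 6480
  k=0: +1/(0!·1!·3!·1!·0!·4!) = 1/144
  k=1: −1/(1!·0!·2!·0!·1!·5!) = -1/240
Σ = 1/360  ⇒  CG² = 6480·1/360² = 1/20
CG = +√(1/20) = +0.223607

+0.223607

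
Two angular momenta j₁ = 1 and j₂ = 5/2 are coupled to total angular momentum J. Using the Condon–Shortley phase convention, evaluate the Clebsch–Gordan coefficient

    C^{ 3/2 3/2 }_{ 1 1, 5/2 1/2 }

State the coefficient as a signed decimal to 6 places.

j₁+j₂−J=2  J+j₁−j₂=0  J−j₁+j₂=3  j₁+j₂+J+1=6
(j₁±m₁, j₂±m₂, J±M) = (2,0,3,2,3,0)
P² = 48/5
sum k=0..0:
  [0] +1/12 = 1/12
S = 1/12
C² = P²·S² = 1/15 ; C = +0.258199

+0.258199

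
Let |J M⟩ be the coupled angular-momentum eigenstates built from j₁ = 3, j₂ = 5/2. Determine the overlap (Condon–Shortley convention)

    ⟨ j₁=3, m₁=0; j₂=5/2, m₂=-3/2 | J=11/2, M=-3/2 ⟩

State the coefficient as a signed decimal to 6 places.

j₁+j₂−J=0  J+j₁−j₂=6  J−j₁+j₂=5  j₁+j₂+J+1=12
(j₁±m₁, j₂±m₂, J±M) = (3,3,1,4,4,7)
P² = 2488320/11
sum k=0..0:
  [0] +1/864 = 1/864
S = 1/864
C² = P²·S² = 10/33 ; C = +0.550482

+√(10/33) ≈ +0.550482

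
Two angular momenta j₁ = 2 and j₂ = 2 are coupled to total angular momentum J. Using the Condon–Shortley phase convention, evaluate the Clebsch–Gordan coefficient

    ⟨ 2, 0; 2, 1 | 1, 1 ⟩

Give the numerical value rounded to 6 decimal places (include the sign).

+√(3/10) ≈ +0.547723

j₁+j₂−J=3  J+j₁−j₂=1  J−j₁+j₂=1  j₁+j₂+J+1=6
(j₁±m₁, j₂±m₂, J±M) = (2,2,3,1,2,0)
P² = 6/5
sum k=2..2:
  [2] +1/2 = 1/2
S = 1/2
C² = P²·S² = 3/10 ; C = +0.547723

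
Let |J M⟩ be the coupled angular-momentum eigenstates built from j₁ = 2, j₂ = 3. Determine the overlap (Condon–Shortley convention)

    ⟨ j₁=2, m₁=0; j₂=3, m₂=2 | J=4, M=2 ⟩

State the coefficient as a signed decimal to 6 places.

j₁+j₂−J=1  J+j₁−j₂=3  J−j₁+j₂=5  j₁+j₂+J+1=10
(j₁±m₁, j₂±m₂, J±M) = (2,2,5,1,6,2)
P² = 8640/7
sum k=0..1:
  [0] +1/240 = 1/240
  [1] −1/48 = -1/48
S = -1/60
C² = P²·S² = 12/35 ; C = -0.585540

-0.585540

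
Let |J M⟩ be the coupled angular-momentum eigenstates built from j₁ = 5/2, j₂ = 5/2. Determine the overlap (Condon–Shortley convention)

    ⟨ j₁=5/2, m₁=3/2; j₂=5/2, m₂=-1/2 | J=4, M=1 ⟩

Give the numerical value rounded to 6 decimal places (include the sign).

+0.597614

√[9·1!4!4!/10! · 4!1!2!3!5!3!] = √(10368/35)
  +(−1)^0/∏(0,1,1,2,3,2)! = 1/24  (running 1/24)
  +(−1)^1/∏(1,0,0,1,4,3)! = -1/144  (running 5/144)
⟨..|..⟩ = √(10368/35)·(5/144) = +0.597614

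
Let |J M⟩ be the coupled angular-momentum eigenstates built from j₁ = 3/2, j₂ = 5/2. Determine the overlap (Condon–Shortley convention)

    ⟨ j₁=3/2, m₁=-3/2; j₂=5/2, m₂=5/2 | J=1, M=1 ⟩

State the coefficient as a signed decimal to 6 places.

−√(1/2) ≈ -0.707107

triangle: 3!*0!*2!/6! = 12/720
(j±m)!: 0!*3!*5!*0!*2!*0! = 1440
prefactor² = (2J+1)*Δ*N² = 72
  k=3: −1/(3!*0!*0!*2!*0!*0!) = -1/12
Σ = -1/12  ⇒  CG² = 72*(-1/12)² = 1/2
CG = −√(1/2) = -0.707107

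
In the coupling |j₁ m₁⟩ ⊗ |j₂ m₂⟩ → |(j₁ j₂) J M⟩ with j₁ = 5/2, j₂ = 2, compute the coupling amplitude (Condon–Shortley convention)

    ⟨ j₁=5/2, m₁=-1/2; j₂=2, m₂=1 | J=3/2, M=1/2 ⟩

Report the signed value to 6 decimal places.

+√(5/21) ≈ +0.487950

triangle: 3!*2!*1!/7! = 12/5040
(j±m)!: 2!*3!*3!*1!*2!*1! = 144
prefactor² = (2J+1)*Δ*N² = 48/35
  k=2: +1/(2!*1!*1!*1!*1!*0!) = 1/2
  k=3: −1/(3!*0!*0!*0!*2!*1!) = -1/12
Σ = 5/12  ⇒  CG² = 48/35*5/12² = 5/21
CG = +√(5/21) = +0.487950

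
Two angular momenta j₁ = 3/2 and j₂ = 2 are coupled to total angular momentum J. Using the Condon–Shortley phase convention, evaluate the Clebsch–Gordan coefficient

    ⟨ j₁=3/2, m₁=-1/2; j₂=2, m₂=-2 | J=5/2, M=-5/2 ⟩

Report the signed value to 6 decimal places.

j₁+j₂−J=1  J+j₁−j₂=2  J−j₁+j₂=3  j₁+j₂+J+1=7
(j₁±m₁, j₂±m₂, J±M) = (1,2,0,4,0,5)
P² = 576/7
sum k=0..0:
  [0] +1/12 = 1/12
S = 1/12
C² = P²·S² = 4/7 ; C = +0.755929

+0.755929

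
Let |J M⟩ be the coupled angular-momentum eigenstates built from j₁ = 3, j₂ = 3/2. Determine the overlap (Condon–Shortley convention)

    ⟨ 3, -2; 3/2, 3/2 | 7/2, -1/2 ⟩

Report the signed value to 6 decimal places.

-0.487950

√[8·1!5!2!/9! · 1!5!3!0!3!4!] = √(3840/7)
  +(−1)^1/∏(1,0,4,2,1,0)! = -1/48  (running -1/48)
⟨..|..⟩ = √(3840/7)·(-1/48) = -0.487950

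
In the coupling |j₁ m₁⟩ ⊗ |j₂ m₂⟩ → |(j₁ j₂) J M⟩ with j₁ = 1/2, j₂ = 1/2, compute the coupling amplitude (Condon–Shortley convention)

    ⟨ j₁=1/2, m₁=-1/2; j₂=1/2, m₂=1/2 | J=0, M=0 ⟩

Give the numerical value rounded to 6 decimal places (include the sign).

−√(1/2) = -0.707107

√[1·1!0!0!/2! · 0!1!1!0!0!0!] = √(1/2)
  +(−1)^1/∏(1,0,0,0,0,0)! = -1  (running -1)
⟨..|..⟩ = √(1/2)·(-1) = -0.707107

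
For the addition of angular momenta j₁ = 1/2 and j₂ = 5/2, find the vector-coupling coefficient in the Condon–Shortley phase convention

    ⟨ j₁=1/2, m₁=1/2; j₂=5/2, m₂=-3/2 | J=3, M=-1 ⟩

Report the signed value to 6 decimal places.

triangle: 0!*1!*5!/7! = 120/5040
(j±m)!: 1!*0!*1!*4!*2!*4! = 1152
prefactor² = (2J+1)*Δ*N² = 192
  k=0: +1/(0!*0!*0!*1!*1!*4!) = 1/24
Σ = 1/24  ⇒  CG² = 192*1/24² = 1/3
CG = +√(1/3) = +0.577350

+√(1/3) ≈ +0.577350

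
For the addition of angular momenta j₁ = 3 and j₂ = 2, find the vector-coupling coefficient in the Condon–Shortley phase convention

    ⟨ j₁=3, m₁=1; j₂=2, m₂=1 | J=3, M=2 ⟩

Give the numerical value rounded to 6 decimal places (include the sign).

triangle: 2!×4!×2!/9! = 96/362880
(j±m)!: 4!×2!×3!×1!×5!×1! = 34560
prefactor² = (2J+1)×Δ×N² = 64
  k=1: −1/(1!×1!×1!×2!×3!×0!) = -1/12
  k=2: +1/(2!×0!×0!×1!×4!×1!) = 1/48
Σ = -1/16  ⇒  CG² = 64×(-1/16)² = 1/4
CG = −√(1/4) = -0.500000

−√(1/4) ≈ -0.500000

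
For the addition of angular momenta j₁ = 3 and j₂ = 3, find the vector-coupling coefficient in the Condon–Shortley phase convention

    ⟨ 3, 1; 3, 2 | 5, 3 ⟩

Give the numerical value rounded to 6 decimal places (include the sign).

√[11·1!5!5!/12! · 4!2!5!1!8!2!] = √(153600)
  +(−1)^0/∏(0,1,2,5,3,0)! = 1/1440  (running 1/1440)
  +(−1)^1/∏(1,0,1,4,4,1)! = -1/576  (running -1/960)
⟨..|..⟩ = √(153600)·(-1/960) = -0.408248

-0.408248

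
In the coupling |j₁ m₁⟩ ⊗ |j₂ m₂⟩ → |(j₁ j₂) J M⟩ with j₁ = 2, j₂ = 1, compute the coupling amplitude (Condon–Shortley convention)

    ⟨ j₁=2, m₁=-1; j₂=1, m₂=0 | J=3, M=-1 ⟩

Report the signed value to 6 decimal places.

+√(8/15) ≈ +0.730297

j₁+j₂−J=0  J+j₁−j₂=4  J−j₁+j₂=2  j₁+j₂+J+1=7
(j₁±m₁, j₂±m₂, J±M) = (1,3,1,1,2,4)
P² = 96/5
sum k=0..0:
  [0] +1/6 = 1/6
S = 1/6
C² = P²·S² = 8/15 ; C = +0.730297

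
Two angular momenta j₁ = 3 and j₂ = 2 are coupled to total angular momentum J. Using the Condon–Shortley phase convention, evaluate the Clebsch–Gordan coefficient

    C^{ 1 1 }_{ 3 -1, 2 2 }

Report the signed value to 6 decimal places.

√[3·4!2!0!/7! · 2!4!4!0!2!0!] = √(2304/35)
  +(−1)^4/∏(4,0,0,0,2,0)! = 1/48  (running 1/48)
⟨..|..⟩ = √(2304/35)·(1/48) = +0.169031

+0.169031  (= +√(1/35))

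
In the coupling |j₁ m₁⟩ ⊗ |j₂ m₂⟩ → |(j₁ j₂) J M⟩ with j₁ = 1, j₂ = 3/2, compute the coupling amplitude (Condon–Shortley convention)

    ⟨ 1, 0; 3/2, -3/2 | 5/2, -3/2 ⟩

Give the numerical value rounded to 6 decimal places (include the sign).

+√(2/5) ≈ +0.632456

triangle: 0!*2!*3!/6! = 12/720
(j±m)!: 1!*1!*0!*3!*1!*4! = 144
prefactor² = (2J+1)*Δ*N² = 72/5
  k=0: +1/(0!*0!*1!*0!*1!*3!) = 1/6
Σ = 1/6  ⇒  CG² = 72/5*1/6² = 2/5
CG = +√(2/5) = +0.632456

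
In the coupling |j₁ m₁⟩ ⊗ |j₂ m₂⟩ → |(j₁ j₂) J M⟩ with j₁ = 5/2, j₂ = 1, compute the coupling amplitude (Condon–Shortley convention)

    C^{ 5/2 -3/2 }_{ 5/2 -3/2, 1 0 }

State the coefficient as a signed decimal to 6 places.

−√(9/35) = -0.507093

triangle: 1!×4!×1!/7! = 24/5040
(j±m)!: 1!×4!×1!×1!×1!×4! = 576
prefactor² = (2J+1)×Δ×N² = 576/35
  k=0: +1/(0!×1!×4!×1!×0!×0!) = 1/24
  k=1: −1/(1!×0!×3!×0!×1!×1!) = -1/6
Σ = -1/8  ⇒  CG² = 576/35×(-1/8)² = 9/35
CG = −√(9/35) = -0.507093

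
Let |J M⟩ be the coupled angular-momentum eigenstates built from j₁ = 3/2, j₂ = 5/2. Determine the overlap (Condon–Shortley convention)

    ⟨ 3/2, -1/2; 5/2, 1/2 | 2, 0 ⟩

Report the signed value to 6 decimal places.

√[5·2!1!3!/7! · 1!2!3!2!2!2!] = √(8/7)
  +(−1)^1/∏(1,1,1,2,0,1)! = -1/2  (running -1/2)
  +(−1)^2/∏(2,0,0,1,1,2)! = 1/4  (running -1/4)
⟨..|..⟩ = √(8/7)·(-1/4) = -0.267261

-0.267261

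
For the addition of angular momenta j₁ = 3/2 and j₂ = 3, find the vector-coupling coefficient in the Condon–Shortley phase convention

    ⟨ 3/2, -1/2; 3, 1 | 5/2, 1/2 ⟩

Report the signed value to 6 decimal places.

-0.119523

√[6·2!1!4!/8! · 1!2!4!2!3!2!] = √(288/35)
  +(−1)^1/∏(1,1,1,3,0,1)! = -1/6  (running -1/6)
  +(−1)^2/∏(2,0,0,2,1,2)! = 1/8  (running -1/24)
⟨..|..⟩ = √(288/35)·(-1/24) = -0.119523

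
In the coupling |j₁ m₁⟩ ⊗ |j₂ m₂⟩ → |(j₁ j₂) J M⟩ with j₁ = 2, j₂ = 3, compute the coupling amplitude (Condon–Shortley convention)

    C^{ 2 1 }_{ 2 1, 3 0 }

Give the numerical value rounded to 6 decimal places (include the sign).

triangle: 3!*1!*3!/8! = 36/40320
(j±m)!: 3!*1!*3!*3!*3!*1! = 1296
prefactor² = (2J+1)*Δ*N² = 81/14
  k=0: +1/(0!*3!*1!*3!*0!*0!) = 1/36
  k=1: −1/(1!*2!*0!*2!*1!*1!) = -1/4
Σ = -2/9  ⇒  CG² = 81/14*(-2/9)² = 2/7
CG = −√(2/7) = -0.534522

-0.534522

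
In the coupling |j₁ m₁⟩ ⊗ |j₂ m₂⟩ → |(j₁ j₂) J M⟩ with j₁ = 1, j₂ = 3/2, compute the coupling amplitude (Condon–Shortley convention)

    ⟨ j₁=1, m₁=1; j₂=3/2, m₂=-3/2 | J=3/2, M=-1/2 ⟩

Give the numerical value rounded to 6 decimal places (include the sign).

triangle: 1!*1!*2!/5! = 2/120
(j±m)!: 2!*0!*0!*3!*1!*2! = 24
prefactor² = (2J+1)*Δ*N² = 8/5
  k=0: +1/(0!*1!*0!*0!*1!*2!) = 1/2
Σ = 1/2  ⇒  CG² = 8/5*1/2² = 2/5
CG = +√(2/5) = +0.632456

+√(2/5) ≈ +0.632456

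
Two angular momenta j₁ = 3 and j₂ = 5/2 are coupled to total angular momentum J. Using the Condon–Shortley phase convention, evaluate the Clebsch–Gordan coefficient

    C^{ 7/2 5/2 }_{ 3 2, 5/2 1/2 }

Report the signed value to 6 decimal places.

-0.178174

j₁+j₂−J=2  J+j₁−j₂=4  J−j₁+j₂=3  j₁+j₂+J+1=10
(j₁±m₁, j₂±m₂, J±M) = (5,1,3,2,6,1)
P² = 4608/7
sum k=0..1:
  [0] +1/72 = 1/72
  [1] −1/48 = -1/48
S = -1/144
C² = P²·S² = 2/63 ; C = -0.178174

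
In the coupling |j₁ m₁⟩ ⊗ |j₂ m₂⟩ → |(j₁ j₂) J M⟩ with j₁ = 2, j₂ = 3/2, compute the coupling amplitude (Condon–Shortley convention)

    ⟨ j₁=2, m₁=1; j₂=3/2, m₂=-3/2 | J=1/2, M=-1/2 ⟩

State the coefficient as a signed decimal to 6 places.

√[2·3!1!0!/5! · 3!1!0!3!0!1!] = √(18/5)
  +(−1)^0/∏(0,3,1,0,0,0)! = 1/6  (running 1/6)
⟨..|..⟩ = √(18/5)·(1/6) = +0.316228

+0.316228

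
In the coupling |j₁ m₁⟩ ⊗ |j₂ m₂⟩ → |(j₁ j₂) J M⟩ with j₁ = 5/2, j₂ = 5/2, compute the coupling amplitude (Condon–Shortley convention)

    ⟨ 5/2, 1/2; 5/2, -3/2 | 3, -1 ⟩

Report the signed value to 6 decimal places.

√[7·2!3!3!/9! · 3!2!1!4!2!4!] = √(96/5)
  +(−1)^0/∏(0,2,2,1,1,2)! = 1/8  (running 1/8)
  +(−1)^1/∏(1,1,1,0,2,3)! = -1/12  (running 1/24)
⟨..|..⟩ = √(96/5)·(1/24) = +0.182574

+0.182574  (= +√(1/30))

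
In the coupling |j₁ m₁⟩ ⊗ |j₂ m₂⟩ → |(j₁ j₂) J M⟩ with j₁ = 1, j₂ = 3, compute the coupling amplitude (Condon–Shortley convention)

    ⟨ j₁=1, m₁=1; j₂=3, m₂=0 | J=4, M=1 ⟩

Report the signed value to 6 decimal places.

√[9·0!2!6!/9! · 2!0!3!3!5!3!] = √(12960/7)
  +(−1)^0/∏(0,0,0,3,2,3)! = 1/72  (running 1/72)
⟨..|..⟩ = √(12960/7)·(1/72) = +0.597614

+√(5/14) ≈ +0.597614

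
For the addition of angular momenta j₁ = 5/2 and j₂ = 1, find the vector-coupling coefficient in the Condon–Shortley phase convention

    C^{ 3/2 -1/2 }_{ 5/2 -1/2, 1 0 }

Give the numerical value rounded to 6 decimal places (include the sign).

-0.632456

√[4·2!3!0!/6! · 2!3!1!1!1!2!] = √(8/5)
  +(−1)^1/∏(1,1,2,0,1,0)! = -1/2  (running -1/2)
⟨..|..⟩ = √(8/5)·(-1/2) = -0.632456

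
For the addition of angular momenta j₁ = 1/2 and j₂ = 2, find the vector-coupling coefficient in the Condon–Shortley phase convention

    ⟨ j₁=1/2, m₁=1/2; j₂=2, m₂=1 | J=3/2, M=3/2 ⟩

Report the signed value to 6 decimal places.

+√(1/5) ≈ +0.447214

triangle: 1!*0!*3!/5! = 6/120
(j±m)!: 1!*0!*3!*1!*3!*0! = 36
prefactor² = (2J+1)*Δ*N² = 36/5
  k=0: +1/(0!*1!*0!*3!*0!*0!) = 1/6
Σ = 1/6  ⇒  CG² = 36/5*1/6² = 1/5
CG = +√(1/5) = +0.447214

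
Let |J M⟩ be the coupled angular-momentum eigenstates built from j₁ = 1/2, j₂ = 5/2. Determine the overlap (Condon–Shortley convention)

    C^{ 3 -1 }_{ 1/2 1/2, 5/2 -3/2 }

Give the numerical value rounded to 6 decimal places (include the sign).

+√(1/3) = +0.577350

√[7·0!1!5!/7! · 1!0!1!4!2!4!] = √(192)
  +(−1)^0/∏(0,0,0,1,1,4)! = 1/24  (running 1/24)
⟨..|..⟩ = √(192)·(1/24) = +0.577350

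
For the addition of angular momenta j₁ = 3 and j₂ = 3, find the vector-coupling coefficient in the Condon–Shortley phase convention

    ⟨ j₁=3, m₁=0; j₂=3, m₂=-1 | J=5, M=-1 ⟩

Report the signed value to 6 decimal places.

+√(5/42) ≈ +0.345033

√[11·1!5!5!/12! · 3!3!2!4!4!6!] = √(69120/7)
  +(−1)^0/∏(0,1,3,2,2,3)! = 1/144  (running 1/144)
  +(−1)^1/∏(1,0,2,1,3,4)! = -1/288  (running 1/288)
⟨..|..⟩ = √(69120/7)·(1/288) = +0.345033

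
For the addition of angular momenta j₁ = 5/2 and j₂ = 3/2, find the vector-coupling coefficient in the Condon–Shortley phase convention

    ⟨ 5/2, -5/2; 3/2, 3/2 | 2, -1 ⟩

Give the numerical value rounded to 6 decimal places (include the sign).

j₁+j₂−J=2  J+j₁−j₂=3  J−j₁+j₂=1  j₁+j₂+J+1=7
(j₁±m₁, j₂±m₂, J±M) = (0,5,3,0,1,3)
P² = 360/7
sum k=2..2:
  [2] +1/12 = 1/12
S = 1/12
C² = P²·S² = 5/14 ; C = +0.597614

+0.597614  (= +√(5/14))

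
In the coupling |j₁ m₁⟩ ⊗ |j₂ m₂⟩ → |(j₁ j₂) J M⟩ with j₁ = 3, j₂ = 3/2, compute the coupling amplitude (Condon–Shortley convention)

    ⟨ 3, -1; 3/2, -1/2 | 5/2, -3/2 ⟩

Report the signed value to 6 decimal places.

√[6·2!4!1!/8! · 2!4!1!2!1!4!] = √(576/35)
  +(−1)^0/∏(0,2,4,1,0,0)! = 1/48  (running 1/48)
  +(−1)^1/∏(1,1,3,0,1,1)! = -1/6  (running -7/48)
⟨..|..⟩ = √(576/35)·(-7/48) = -0.591608

-0.591608  (= −√(7/20))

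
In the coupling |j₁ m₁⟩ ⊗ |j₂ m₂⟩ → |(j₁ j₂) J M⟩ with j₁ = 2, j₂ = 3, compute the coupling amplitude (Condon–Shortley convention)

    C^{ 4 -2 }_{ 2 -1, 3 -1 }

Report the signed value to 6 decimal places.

−√(1/28) ≈ -0.188982

j₁+j₂−J=1  J+j₁−j₂=3  J−j₁+j₂=5  j₁+j₂+J+1=10
(j₁±m₁, j₂±m₂, J±M) = (1,3,2,4,2,6)
P² = 5184/7
sum k=0..1:
  [0] +1/72 = 1/72
  [1] −1/48 = -1/48
S = -1/144
C² = P²·S² = 1/28 ; C = -0.188982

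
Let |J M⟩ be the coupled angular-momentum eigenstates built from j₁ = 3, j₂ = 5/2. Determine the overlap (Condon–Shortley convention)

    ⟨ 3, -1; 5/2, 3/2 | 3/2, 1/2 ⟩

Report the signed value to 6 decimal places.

√[4·4!2!1!/8! · 2!4!4!1!2!1!] = √(384/35)
  +(−1)^3/∏(3,1,1,1,1,0)! = -1/6  (running -1/6)
  +(−1)^4/∏(4,0,0,0,2,1)! = 1/48  (running -7/48)
⟨..|..⟩ = √(384/35)·(-7/48) = -0.483046

−√(7/30) = -0.483046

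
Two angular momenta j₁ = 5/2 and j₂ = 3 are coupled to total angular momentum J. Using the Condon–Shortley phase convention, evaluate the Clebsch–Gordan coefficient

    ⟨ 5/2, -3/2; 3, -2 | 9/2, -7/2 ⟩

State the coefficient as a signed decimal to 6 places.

+0.100504  (= +√(1/99))

j₁+j₂−J=1  J+j₁−j₂=4  J−j₁+j₂=5  j₁+j₂+J+1=11
(j₁±m₁, j₂±m₂, J±M) = (1,4,1,5,1,8)
P² = 921600/11
sum k=0..1:
  [0] +1/576 = 1/576
  [1] −1/720 = -1/720
S = 1/2880
C² = P²·S² = 1/99 ; C = +0.100504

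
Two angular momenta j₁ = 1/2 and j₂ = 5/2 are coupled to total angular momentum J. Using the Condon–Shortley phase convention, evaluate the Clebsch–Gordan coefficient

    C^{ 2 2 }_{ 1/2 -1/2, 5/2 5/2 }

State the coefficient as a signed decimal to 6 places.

-0.912871

j₁+j₂−J=1  J+j₁−j₂=0  J−j₁+j₂=4  j₁+j₂+J+1=6
(j₁±m₁, j₂±m₂, J±M) = (0,1,5,0,4,0)
P² = 480
sum k=1..1:
  [1] −1/24 = -1/24
S = -1/24
C² = P²·S² = 5/6 ; C = -0.912871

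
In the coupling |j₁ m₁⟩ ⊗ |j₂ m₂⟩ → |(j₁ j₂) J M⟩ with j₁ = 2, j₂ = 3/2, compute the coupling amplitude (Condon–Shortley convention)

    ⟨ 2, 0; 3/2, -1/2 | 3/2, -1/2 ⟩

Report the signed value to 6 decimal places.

j₁+j₂−J=2  J+j₁−j₂=2  J−j₁+j₂=1  j₁+j₂+J+1=6
(j₁±m₁, j₂±m₂, J±M) = (2,2,1,2,1,2)
P² = 16/45
sum k=0..1:
  [0] +1/4 = 1/4
  [1] −1/1 = -1
S = -3/4
C² = P²·S² = 1/5 ; C = -0.447214

-0.447214  (= −√(1/5))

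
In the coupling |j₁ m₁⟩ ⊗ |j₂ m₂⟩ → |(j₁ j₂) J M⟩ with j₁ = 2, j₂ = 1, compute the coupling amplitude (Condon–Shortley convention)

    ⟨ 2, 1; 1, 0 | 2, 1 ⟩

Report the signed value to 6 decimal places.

+0.408248

√[5·1!3!1!/6! · 3!1!1!1!3!1!] = √(3/2)
  +(−1)^0/∏(0,1,1,1,2,0)! = 1/2  (running 1/2)
  +(−1)^1/∏(1,0,0,0,3,1)! = -1/6  (running 1/3)
⟨..|..⟩ = √(3/2)·(1/3) = +0.408248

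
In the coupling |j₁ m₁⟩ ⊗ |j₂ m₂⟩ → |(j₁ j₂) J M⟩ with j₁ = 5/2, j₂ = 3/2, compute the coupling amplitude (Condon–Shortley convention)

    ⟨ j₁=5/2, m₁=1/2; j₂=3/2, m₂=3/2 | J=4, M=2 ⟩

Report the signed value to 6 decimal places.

+0.597614  (= +√(5/14))

√[9·0!5!3!/9! · 3!2!3!0!6!2!] = √(12960/7)
  +(−1)^0/∏(0,0,2,3,3,0)! = 1/72  (running 1/72)
⟨..|..⟩ = √(12960/7)·(1/72) = +0.597614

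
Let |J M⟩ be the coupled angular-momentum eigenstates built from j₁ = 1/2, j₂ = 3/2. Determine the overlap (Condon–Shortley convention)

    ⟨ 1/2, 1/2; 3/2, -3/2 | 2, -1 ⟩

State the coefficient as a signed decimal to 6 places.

+√(1/4) = +0.500000

triangle: 0!*1!*3!/5! = 6/120
(j±m)!: 1!*0!*0!*3!*1!*3! = 36
prefactor² = (2J+1)*Δ*N² = 9
  k=0: +1/(0!*0!*0!*0!*1!*3!) = 1/6
Σ = 1/6  ⇒  CG² = 9*1/6² = 1/4
CG = +√(1/4) = +0.500000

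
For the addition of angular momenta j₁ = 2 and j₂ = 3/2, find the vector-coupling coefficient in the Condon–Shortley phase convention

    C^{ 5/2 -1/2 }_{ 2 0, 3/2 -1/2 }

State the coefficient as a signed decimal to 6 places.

+√(3/35) ≈ +0.292770

triangle: 1!*3!*2!/7! = 12/5040
(j±m)!: 2!*2!*1!*2!*2!*3! = 96
prefactor² = (2J+1)*Δ*N² = 48/35
  k=0: +1/(0!*1!*2!*1!*1!*1!) = 1/2
  k=1: −1/(1!*0!*1!*0!*2!*2!) = -1/4
Σ = 1/4  ⇒  CG² = 48/35*1/4² = 3/35
CG = +√(3/35) = +0.292770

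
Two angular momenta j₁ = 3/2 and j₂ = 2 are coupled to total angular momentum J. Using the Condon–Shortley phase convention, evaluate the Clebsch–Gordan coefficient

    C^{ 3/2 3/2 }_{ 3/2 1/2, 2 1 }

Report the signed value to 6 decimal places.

-0.632456  (= −√(2/5))

triangle: 2!·1!·2!/6! = 4/720
(j±m)!: 2!·1!·3!·1!·3!·0! = 72
prefactor² = (2J+1)·Δ·N² = 8/5
  k=1: −1/(1!·1!·0!·2!·1!·0!) = -1/2
Σ = -1/2  ⇒  CG² = 8/5·(-1/2)² = 2/5
CG = −√(2/5) = -0.632456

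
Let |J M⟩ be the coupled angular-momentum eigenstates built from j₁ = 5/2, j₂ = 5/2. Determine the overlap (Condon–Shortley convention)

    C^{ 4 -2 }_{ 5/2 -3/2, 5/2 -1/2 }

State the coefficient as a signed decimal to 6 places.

triangle: 1!·4!·4!/10! = 576/3628800
(j±m)!: 1!·4!·2!·3!·2!·6! = 414720
prefactor² = (2J+1)·Δ·N² = 20736/35
  k=0: +1/(0!·1!·4!·2!·0!·2!) = 1/96
  k=1: −1/(1!·0!·3!·1!·1!·3!) = -1/36
Σ = -5/288  ⇒  CG² = 20736/35·(-5/288)² = 5/28
CG = −√(5/28) = -0.422577

-0.422577  (= −√(5/28))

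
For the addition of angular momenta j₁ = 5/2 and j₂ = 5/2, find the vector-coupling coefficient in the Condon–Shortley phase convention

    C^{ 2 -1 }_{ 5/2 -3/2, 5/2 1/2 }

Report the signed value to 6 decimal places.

+0.377964

triangle: 3!*2!*2!/8! = 24/40320
(j±m)!: 1!*4!*3!*2!*1!*3! = 1728
prefactor² = (2J+1)*Δ*N² = 36/7
  k=2: +1/(2!*1!*2!*1!*0!*1!) = 1/4
  k=3: −1/(3!*0!*1!*0!*1!*2!) = -1/12
Σ = 1/6  ⇒  CG² = 36/7*1/6² = 1/7
CG = +√(1/7) = +0.377964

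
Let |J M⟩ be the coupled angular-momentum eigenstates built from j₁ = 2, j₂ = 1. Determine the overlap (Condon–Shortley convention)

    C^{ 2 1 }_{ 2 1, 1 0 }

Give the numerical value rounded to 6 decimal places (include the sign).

+√(1/6) ≈ +0.408248

j₁+j₂−J=1  J+j₁−j₂=3  J−j₁+j₂=1  j₁+j₂+J+1=6
(j₁±m₁, j₂±m₂, J±M) = (3,1,1,1,3,1)
P² = 3/2
sum k=0..1:
  [0] +1/2 = 1/2
  [1] −1/6 = -1/6
S = 1/3
C² = P²·S² = 1/6 ; C = +0.408248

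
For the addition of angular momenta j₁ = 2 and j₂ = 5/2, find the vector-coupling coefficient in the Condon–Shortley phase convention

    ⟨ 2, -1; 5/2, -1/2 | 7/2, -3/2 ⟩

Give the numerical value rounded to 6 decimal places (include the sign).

j₁+j₂−J=1  J+j₁−j₂=3  J−j₁+j₂=4  j₁+j₂+J+1=9
(j₁±m₁, j₂±m₂, J±M) = (1,3,2,3,2,5)
P² = 384/7
sum k=0..1:
  [0] +1/24 = 1/24
  [1] −1/12 = -1/12
S = -1/24
C² = P²·S² = 2/21 ; C = -0.308607

-0.308607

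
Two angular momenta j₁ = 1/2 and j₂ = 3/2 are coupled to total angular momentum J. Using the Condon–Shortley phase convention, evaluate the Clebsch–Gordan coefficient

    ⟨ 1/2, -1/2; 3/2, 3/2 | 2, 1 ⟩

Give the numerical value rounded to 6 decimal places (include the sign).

+√(1/4) ≈ +0.500000

√[5·0!1!3!/5! · 0!1!3!0!3!1!] = √(9)
  +(−1)^0/∏(0,0,1,3,0,0)! = 1/6  (running 1/6)
⟨..|..⟩ = √(9)·(1/6) = +0.500000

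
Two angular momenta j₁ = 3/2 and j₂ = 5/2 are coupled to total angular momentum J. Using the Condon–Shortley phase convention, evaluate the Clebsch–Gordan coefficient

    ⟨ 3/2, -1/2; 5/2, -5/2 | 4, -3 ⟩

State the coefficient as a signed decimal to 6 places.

triangle: 0!×3!×5!/9! = 720/362880
(j±m)!: 1!×2!×0!×5!×1!×7! = 1209600
prefactor² = (2J+1)×Δ×N² = 21600
  k=0: +1/(0!×0!×2!×0!×1!×5!) = 1/240
Σ = 1/240  ⇒  CG² = 21600×1/240² = 3/8
CG = +√(3/8) = +0.612372

+√(3/8) ≈ +0.612372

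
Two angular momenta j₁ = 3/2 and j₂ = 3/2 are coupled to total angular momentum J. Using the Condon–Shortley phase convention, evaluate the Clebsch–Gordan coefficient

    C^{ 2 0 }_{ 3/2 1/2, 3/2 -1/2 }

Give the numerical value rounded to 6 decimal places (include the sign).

+0.500000

triangle: 1!×2!×2!/6! = 4/720
(j±m)!: 2!×1!×1!×2!×2!×2! = 16
prefactor² = (2J+1)×Δ×N² = 4/9
  k=0: +1/(0!×1!×1!×1!×1!×1!) = 1
  k=1: −1/(1!×0!×0!×0!×2!×2!) = -1/4
Σ = 3/4  ⇒  CG² = 4/9×3/4² = 1/4
CG = +√(1/4) = +0.500000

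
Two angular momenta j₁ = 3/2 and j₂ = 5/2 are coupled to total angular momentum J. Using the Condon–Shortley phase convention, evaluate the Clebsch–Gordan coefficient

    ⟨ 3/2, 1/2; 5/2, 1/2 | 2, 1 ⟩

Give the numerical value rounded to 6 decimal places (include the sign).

−√(25/84) ≈ -0.545545

√[5·2!1!3!/7! · 2!1!3!2!3!1!] = √(12/7)
  +(−1)^0/∏(0,2,1,3,0,0)! = 1/12  (running 1/12)
  +(−1)^1/∏(1,1,0,2,1,1)! = -1/2  (running -5/12)
⟨..|..⟩ = √(12/7)·(-5/12) = -0.545545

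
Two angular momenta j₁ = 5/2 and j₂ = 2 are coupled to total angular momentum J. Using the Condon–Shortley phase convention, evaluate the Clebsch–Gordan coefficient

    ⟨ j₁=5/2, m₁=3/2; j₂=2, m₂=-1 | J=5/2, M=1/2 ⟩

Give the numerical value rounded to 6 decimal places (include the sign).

√[6·2!3!2!/8! · 4!1!1!3!3!2!] = √(216/35)
  +(−1)^0/∏(0,2,1,1,2,1)! = 1/4  (running 1/4)
  +(−1)^1/∏(1,1,0,0,3,2)! = -1/12  (running 1/6)
⟨..|..⟩ = √(216/35)·(1/6) = +0.414039

+0.414039  (= +√(6/35))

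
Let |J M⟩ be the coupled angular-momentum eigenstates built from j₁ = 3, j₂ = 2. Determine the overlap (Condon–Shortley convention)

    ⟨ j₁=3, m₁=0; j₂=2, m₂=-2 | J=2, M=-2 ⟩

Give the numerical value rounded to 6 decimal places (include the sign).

+√(1/14) = +0.267261

j₁+j₂−J=3  J+j₁−j₂=3  J−j₁+j₂=1  j₁+j₂+J+1=8
(j₁±m₁, j₂±m₂, J±M) = (3,3,0,4,0,4)
P² = 648/7
sum k=0..0:
  [0] +1/36 = 1/36
S = 1/36
C² = P²·S² = 1/14 ; C = +0.267261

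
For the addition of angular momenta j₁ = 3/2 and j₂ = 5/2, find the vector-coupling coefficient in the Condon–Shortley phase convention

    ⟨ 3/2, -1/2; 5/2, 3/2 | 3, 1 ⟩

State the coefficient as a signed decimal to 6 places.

-0.639010

triangle: 1!×2!×4!/8! = 48/40320
(j±m)!: 1!×2!×4!×1!×4!×2! = 2304
prefactor² = (2J+1)×Δ×N² = 96/5
  k=0: +1/(0!×1!×2!×4!×0!×0!) = 1/48
  k=1: −1/(1!×0!×1!×3!×1!×1!) = -1/6
Σ = -7/48  ⇒  CG² = 96/5×(-7/48)² = 49/120
CG = −√(49/120) = -0.639010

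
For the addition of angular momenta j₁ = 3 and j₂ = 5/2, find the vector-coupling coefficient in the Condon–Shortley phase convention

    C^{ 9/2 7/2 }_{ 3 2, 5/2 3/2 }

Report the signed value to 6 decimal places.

√[10·1!5!4!/11! · 5!1!4!1!8!1!] = √(921600/11)
  +(−1)^0/∏(0,1,1,4,4,0)! = 1/576  (running 1/576)
  +(−1)^1/∏(1,0,0,3,5,1)! = -1/720  (running 1/2880)
⟨..|..⟩ = √(921600/11)·(1/2880) = +0.100504

+√(1/99) = +0.100504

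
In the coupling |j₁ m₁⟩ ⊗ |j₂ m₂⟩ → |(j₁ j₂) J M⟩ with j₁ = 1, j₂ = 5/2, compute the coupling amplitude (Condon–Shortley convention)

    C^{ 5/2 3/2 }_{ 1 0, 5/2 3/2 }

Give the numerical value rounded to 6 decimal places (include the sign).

j₁+j₂−J=1  J+j₁−j₂=1  J−j₁+j₂=4  j₁+j₂+J+1=7
(j₁±m₁, j₂±m₂, J±M) = (1,1,4,1,4,1)
P² = 576/35
sum k=0..1:
  [0] +1/24 = 1/24
  [1] −1/6 = -1/6
S = -1/8
C² = P²·S² = 9/35 ; C = -0.507093

−√(9/35) = -0.507093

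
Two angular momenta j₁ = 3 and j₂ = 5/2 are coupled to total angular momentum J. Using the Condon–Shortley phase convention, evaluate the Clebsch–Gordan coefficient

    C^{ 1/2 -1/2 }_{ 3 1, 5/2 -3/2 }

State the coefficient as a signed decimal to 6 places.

-0.308607  (= −√(2/21))

√[2·5!1!0!/7! · 4!2!1!4!0!1!] = √(384/7)
  +(−1)^1/∏(1,4,1,0,0,0)! = -1/24  (running -1/24)
⟨..|..⟩ = √(384/7)·(-1/24) = -0.308607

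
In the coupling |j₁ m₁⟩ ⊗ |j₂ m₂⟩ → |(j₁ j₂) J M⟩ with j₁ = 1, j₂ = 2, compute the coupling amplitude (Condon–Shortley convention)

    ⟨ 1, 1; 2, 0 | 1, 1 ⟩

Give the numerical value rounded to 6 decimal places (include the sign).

j₁+j₂−J=2  J+j₁−j₂=0  J−j₁+j₂=2  j₁+j₂+J+1=5
(j₁±m₁, j₂±m₂, J±M) = (2,0,2,2,2,0)
P² = 8/5
sum k=0..0:
  [0] +1/4 = 1/4
S = 1/4
C² = P²·S² = 1/10 ; C = +0.316228

+√(1/10) ≈ +0.316228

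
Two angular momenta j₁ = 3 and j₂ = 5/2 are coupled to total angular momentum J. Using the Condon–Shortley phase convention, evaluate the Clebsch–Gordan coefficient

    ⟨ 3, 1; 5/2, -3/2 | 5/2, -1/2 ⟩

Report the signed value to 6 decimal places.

triangle: 3!×3!×2!/9! = 72/362880
(j±m)!: 4!×2!×1!×4!×2!×3! = 13824
prefactor² = (2J+1)×Δ×N² = 576/35
  k=0: +1/(0!×3!×2!×1!×1!×1!) = 1/12
  k=1: −1/(1!×2!×1!×0!×2!×2!) = -1/8
Σ = -1/24  ⇒  CG² = 576/35×(-1/24)² = 1/35
CG = −√(1/35) = -0.169031

−√(1/35) ≈ -0.169031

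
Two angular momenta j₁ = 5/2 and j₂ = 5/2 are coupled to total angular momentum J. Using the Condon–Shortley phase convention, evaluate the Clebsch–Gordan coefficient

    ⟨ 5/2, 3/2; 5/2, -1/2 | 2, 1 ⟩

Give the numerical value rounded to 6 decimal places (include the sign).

−√(1/7) = -0.377964

j₁+j₂−J=3  J+j₁−j₂=2  J−j₁+j₂=2  j₁+j₂+J+1=8
(j₁±m₁, j₂±m₂, J±M) = (4,1,2,3,3,1)
P² = 36/7
sum k=0..1:
  [0] +1/12 = 1/12
  [1] −1/4 = -1/4
S = -1/6
C² = P²·S² = 1/7 ; C = -0.377964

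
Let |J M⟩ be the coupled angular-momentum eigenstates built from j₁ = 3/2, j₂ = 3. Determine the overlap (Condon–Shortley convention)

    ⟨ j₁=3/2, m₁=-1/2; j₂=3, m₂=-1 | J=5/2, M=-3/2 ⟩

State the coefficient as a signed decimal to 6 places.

j₁+j₂−J=2  J+j₁−j₂=1  J−j₁+j₂=4  j₁+j₂+J+1=8
(j₁±m₁, j₂±m₂, J±M) = (1,2,2,4,1,4)
P² = 576/35
sum k=1..2:
  [1] −1/6 = -1/6
  [2] +1/48 = 1/48
S = -7/48
C² = P²·S² = 7/20 ; C = -0.591608

−√(7/20) = -0.591608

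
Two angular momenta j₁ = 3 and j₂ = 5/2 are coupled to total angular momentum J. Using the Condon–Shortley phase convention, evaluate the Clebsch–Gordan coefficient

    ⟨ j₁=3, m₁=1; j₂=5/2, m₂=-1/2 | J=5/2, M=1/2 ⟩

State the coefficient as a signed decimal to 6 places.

√[6·3!3!2!/9! · 4!2!2!3!3!2!] = √(288/35)
  +(−1)^0/∏(0,3,2,2,1,0)! = 1/24  (running 1/24)
  +(−1)^1/∏(1,2,1,1,2,1)! = -1/4  (running -5/24)
  +(−1)^2/∏(2,1,0,0,3,2)! = 1/24  (running -1/6)
⟨..|..⟩ = √(288/35)·(-1/6) = -0.478091

-0.478091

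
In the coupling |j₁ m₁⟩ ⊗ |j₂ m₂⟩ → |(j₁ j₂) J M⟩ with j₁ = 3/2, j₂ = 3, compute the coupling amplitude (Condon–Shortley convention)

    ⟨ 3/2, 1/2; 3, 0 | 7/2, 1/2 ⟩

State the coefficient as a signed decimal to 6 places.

√[8·1!2!5!/9! · 2!1!3!3!4!3!] = √(384/7)
  +(−1)^0/∏(0,1,1,3,1,2)! = 1/12  (running 1/12)
  +(−1)^1/∏(1,0,0,2,2,3)! = -1/24  (running 1/24)
⟨..|..⟩ = √(384/7)·(1/24) = +0.308607

+√(2/21) = +0.308607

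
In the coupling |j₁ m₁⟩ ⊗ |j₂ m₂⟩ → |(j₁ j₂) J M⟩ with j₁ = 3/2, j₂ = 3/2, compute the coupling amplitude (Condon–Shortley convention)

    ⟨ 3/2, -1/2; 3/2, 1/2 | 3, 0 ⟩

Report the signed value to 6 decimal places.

+√(9/20) = +0.670820

j₁+j₂−J=0  J+j₁−j₂=3  J−j₁+j₂=3  j₁+j₂+J+1=7
(j₁±m₁, j₂±m₂, J±M) = (1,2,2,1,3,3)
P² = 36/5
sum k=0..0:
  [0] +1/4 = 1/4
S = 1/4
C² = P²·S² = 9/20 ; C = +0.670820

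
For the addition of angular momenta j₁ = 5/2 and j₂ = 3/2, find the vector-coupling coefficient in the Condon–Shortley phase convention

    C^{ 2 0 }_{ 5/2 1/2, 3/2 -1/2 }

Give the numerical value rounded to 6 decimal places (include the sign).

−√(1/14) = -0.267261

triangle: 2!×3!×1!/7! = 12/5040
(j±m)!: 3!×2!×1!×2!×2!×2! = 96
prefactor² = (2J+1)×Δ×N² = 8/7
  k=0: +1/(0!×2!×2!×1!×1!×0!) = 1/4
  k=1: −1/(1!×1!×1!×0!×2!×1!) = -1/2
Σ = -1/4  ⇒  CG² = 8/7×(-1/4)² = 1/14
CG = −√(1/14) = -0.267261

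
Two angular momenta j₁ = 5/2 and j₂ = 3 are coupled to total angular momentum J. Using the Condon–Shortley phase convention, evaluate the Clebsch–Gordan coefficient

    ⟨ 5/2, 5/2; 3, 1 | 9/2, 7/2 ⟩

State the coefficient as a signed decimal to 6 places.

triangle: 1!*4!*5!/11! = 2880/39916800
(j±m)!: 5!*0!*4!*2!*8!*1! = 232243200
prefactor² = (2J+1)*Δ*N² = 1843200/11
  k=0: +1/(0!*1!*0!*4!*4!*1!) = 1/576
Σ = 1/576  ⇒  CG² = 1843200/11*1/576² = 50/99
CG = +√(50/99) = +0.710669

+0.710669  (= +√(50/99))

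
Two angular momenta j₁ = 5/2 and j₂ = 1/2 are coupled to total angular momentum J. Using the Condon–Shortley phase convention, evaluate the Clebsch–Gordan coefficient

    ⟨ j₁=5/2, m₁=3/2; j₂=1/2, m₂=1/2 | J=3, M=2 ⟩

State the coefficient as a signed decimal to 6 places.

+√(5/6) = +0.912871

j₁+j₂−J=0  J+j₁−j₂=5  J−j₁+j₂=1  j₁+j₂+J+1=7
(j₁±m₁, j₂±m₂, J±M) = (4,1,1,0,5,1)
P² = 480
sum k=0..0:
  [0] +1/24 = 1/24
S = 1/24
C² = P²·S² = 5/6 ; C = +0.912871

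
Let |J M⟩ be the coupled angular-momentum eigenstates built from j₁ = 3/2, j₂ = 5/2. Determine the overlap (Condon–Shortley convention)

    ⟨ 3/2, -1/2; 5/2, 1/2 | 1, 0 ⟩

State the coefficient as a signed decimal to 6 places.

+0.547723

triangle: 3!*0!*2!/6! = 12/720
(j±m)!: 1!*2!*3!*2!*1!*1! = 24
prefactor² = (2J+1)*Δ*N² = 6/5
  k=2: +1/(2!*1!*0!*1!*0!*1!) = 1/2
Σ = 1/2  ⇒  CG² = 6/5*1/2² = 3/10
CG = +√(3/10) = +0.547723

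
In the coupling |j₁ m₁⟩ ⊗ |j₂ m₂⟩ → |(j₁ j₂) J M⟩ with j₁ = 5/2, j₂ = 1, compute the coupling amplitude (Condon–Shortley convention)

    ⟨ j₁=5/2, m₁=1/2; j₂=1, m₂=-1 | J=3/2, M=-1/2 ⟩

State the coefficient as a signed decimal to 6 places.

√[4·2!3!0!/6! · 3!2!0!2!1!2!] = √(16/5)
  +(−1)^0/∏(0,2,2,0,1,0)! = 1/4  (running 1/4)
⟨..|..⟩ = √(16/5)·(1/4) = +0.447214

+0.447214  (= +√(1/5))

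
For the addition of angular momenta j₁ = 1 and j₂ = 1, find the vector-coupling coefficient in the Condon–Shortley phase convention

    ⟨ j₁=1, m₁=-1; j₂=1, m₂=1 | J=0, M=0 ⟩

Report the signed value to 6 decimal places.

√[1·2!0!0!/3! · 0!2!2!0!0!0!] = √(4/3)
  +(−1)^2/∏(2,0,0,0,0,0)! = 1/2  (running 1/2)
⟨..|..⟩ = √(4/3)·(1/2) = +0.577350

+0.577350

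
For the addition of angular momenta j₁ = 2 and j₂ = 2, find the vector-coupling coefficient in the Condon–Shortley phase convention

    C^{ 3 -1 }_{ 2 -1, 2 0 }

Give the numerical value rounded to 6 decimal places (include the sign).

−√(1/5) ≈ -0.447214

j₁+j₂−J=1  J+j₁−j₂=3  J−j₁+j₂=3  j₁+j₂+J+1=8
(j₁±m₁, j₂±m₂, J±M) = (1,3,2,2,2,4)
P² = 36/5
sum k=0..1:
  [0] +1/12 = 1/12
  [1] −1/4 = -1/4
S = -1/6
C² = P²·S² = 1/5 ; C = -0.447214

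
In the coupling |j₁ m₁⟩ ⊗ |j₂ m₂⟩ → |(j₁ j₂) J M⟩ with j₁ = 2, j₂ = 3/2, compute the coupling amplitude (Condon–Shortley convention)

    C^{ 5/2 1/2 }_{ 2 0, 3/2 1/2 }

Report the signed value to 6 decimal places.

-0.292770

j₁+j₂−J=1  J+j₁−j₂=3  J−j₁+j₂=2  j₁+j₂+J+1=7
(j₁±m₁, j₂±m₂, J±M) = (2,2,2,1,3,2)
P² = 48/35
sum k=0..1:
  [0] +1/4 = 1/4
  [1] −1/2 = -1/2
S = -1/4
C² = P²·S² = 3/35 ; C = -0.292770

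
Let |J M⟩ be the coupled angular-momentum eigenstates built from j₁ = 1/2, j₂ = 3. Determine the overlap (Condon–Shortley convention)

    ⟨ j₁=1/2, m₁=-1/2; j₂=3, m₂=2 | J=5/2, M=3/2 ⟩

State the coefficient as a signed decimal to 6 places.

−√(5/7) ≈ -0.845154

j₁+j₂−J=1  J+j₁−j₂=0  J−j₁+j₂=5  j₁+j₂+J+1=7
(j₁±m₁, j₂±m₂, J±M) = (0,1,5,1,4,1)
P² = 2880/7
sum k=1..1:
  [1] −1/24 = -1/24
S = -1/24
C² = P²·S² = 5/7 ; C = -0.845154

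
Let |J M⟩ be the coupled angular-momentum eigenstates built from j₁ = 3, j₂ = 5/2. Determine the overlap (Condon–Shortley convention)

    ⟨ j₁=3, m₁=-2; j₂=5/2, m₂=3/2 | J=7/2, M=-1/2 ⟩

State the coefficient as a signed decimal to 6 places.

+0.563436

j₁+j₂−J=2  J+j₁−j₂=4  J−j₁+j₂=3  j₁+j₂+J+1=10
(j₁±m₁, j₂±m₂, J±M) = (1,5,4,1,3,4)
P² = 9216/35
sum k=1..2:
  [1] −1/144 = -1/144
  [2] +1/24 = 1/24
S = 5/144
C² = P²·S² = 20/63 ; C = +0.563436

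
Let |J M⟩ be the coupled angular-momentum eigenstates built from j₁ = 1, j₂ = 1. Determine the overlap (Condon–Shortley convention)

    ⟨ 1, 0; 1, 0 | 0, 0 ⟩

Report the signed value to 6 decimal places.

−√(1/3) ≈ -0.577350

j₁+j₂−J=2  J+j₁−j₂=0  J−j₁+j₂=0  j₁+j₂+J+1=3
(j₁±m₁, j₂±m₂, J±M) = (1,1,1,1,0,0)
P² = 1/3
sum k=1..1:
  [1] −1/1 = -1
S = -1
C² = P²·S² = 1/3 ; C = -0.577350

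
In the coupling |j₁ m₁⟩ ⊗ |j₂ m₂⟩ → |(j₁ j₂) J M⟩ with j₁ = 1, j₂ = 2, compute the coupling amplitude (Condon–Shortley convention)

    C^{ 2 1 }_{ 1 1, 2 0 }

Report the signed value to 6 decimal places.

j₁+j₂−J=1  J+j₁−j₂=1  J−j₁+j₂=3  j₁+j₂+J+1=6
(j₁±m₁, j₂±m₂, J±M) = (2,0,2,2,3,1)
P² = 2
sum k=0..0:
  [0] +1/2 = 1/2
S = 1/2
C² = P²·S² = 1/2 ; C = +0.707107

+√(1/2) ≈ +0.707107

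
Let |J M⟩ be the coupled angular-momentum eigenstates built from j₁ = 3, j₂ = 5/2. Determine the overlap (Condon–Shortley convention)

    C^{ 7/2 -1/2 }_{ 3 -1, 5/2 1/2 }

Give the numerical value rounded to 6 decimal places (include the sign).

-0.125988  (= −√(1/63))

triangle: 2!*4!*3!/10! = 288/3628800
(j±m)!: 2!*4!*3!*2!*3!*4! = 82944
prefactor² = (2J+1)*Δ*N² = 9216/175
  k=0: +1/(0!*2!*4!*3!*0!*0!) = 1/288
  k=1: −1/(1!*1!*3!*2!*1!*1!) = -1/12
  k=2: +1/(2!*0!*2!*1!*2!*2!) = 1/16
Σ = -5/288  ⇒  CG² = 9216/175*(-5/288)² = 1/63
CG = −√(1/63) = -0.125988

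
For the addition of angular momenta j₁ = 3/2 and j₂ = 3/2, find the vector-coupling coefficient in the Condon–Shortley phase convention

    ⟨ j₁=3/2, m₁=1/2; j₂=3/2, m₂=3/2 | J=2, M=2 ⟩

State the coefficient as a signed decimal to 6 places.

−√(1/2) = -0.707107

triangle: 1!*2!*2!/6! = 4/720
(j±m)!: 2!*1!*3!*0!*4!*0! = 288
prefactor² = (2J+1)*Δ*N² = 8
  k=1: −1/(1!*0!*0!*2!*2!*0!) = -1/4
Σ = -1/4  ⇒  CG² = 8*(-1/4)² = 1/2
CG = −√(1/2) = -0.707107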